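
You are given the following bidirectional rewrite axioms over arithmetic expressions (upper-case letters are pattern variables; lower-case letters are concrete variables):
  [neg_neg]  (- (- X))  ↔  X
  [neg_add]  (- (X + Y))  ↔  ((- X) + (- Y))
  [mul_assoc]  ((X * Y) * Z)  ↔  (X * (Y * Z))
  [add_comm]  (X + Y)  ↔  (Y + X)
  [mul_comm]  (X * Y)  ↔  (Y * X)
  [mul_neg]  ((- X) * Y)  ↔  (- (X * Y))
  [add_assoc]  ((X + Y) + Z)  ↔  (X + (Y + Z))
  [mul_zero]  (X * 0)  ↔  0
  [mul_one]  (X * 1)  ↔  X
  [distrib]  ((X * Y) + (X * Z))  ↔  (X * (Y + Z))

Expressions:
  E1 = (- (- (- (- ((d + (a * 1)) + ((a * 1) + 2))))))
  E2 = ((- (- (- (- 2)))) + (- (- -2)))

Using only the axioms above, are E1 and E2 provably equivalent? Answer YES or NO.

All listed rules preserve value, hence provable equivalence implies equal values everywhere; look for a separating assignment.
a=0, d=0 gives E1 ↦ 2, E2 ↦ 0; values differ ⇒ not provably equivalent.

NO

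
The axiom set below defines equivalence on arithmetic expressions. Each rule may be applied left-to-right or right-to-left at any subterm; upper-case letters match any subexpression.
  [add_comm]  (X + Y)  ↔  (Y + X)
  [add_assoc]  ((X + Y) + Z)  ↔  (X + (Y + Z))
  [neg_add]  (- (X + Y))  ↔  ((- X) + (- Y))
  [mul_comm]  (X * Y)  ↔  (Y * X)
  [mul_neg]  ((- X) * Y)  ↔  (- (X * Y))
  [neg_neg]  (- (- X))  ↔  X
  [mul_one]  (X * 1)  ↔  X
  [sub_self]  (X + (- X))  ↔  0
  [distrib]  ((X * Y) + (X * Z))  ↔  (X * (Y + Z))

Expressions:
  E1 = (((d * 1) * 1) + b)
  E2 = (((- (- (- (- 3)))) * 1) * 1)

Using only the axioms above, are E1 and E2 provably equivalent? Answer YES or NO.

NO

Every axiom is a valid identity, so a rewrite proof would force E1 and E2 to agree under every assignment.
At b=0, d=0: E1 = 0 but E2 = 3; they differ, so no derivation exists.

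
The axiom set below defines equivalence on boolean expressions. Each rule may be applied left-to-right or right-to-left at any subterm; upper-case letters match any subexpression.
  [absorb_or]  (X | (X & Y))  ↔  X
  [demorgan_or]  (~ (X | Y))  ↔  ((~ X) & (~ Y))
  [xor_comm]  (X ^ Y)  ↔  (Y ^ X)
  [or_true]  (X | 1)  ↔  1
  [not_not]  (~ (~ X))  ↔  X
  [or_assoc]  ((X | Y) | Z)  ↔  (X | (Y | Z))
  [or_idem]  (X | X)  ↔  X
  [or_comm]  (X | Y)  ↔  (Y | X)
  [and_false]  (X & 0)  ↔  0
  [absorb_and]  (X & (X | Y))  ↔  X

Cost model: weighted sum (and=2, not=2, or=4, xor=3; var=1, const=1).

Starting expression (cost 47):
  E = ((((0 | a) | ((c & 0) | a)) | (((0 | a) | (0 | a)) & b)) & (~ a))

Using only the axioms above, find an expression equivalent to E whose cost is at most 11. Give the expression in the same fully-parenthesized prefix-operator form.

((0 | a) & (~ a))   [cost 11]

step 1: and_false (→) rewrites (c & 0) into 0, now ((((0 | a) | (0 | a)) | (((0 | a) | (0 | a)) & b)) & (~ a))
step 2: absorb_or (→) rewrites (((0 | a) | (0 | a)) | (((0 | a) | (0 | a)) & b)) into ((0 | a) | (0 | a)), now (((0 | a) | (0 | a)) & (~ a))
step 3: or_idem (→) rewrites ((0 | a) | (0 | a)) into (0 | a), reaching cost 11 (bound 11)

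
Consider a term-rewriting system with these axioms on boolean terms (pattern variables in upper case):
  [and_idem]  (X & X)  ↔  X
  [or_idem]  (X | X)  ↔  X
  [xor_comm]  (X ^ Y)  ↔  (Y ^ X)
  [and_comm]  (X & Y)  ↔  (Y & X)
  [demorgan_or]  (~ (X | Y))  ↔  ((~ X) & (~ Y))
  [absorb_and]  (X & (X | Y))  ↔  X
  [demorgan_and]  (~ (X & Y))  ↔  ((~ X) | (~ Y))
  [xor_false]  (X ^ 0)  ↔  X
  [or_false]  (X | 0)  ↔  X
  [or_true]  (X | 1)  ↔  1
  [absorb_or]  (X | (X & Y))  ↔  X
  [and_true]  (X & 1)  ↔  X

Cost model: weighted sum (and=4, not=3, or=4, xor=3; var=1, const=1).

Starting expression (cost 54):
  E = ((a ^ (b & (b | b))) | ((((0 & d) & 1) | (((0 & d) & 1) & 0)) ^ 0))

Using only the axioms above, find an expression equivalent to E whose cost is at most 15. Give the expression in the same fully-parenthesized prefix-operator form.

step 1: absorb_or (→) rewrites (((0 & d) & 1) | (((0 & d) & 1) & 0)) into ((0 & d) & 1), now ((a ^ (b & (b | b))) | (((0 & d) & 1) ^ 0))
step 2: absorb_and (→) rewrites (b & (b | b)) into b, now ((a ^ b) | (((0 & d) & 1) ^ 0))
step 3: and_true (→) rewrites ((0 & d) & 1) into (0 & d), now ((a ^ b) | ((0 & d) ^ 0))
step 4: xor_false (→) rewrites ((0 & d) ^ 0) into (0 & d), reaching cost 15 (bound 15)

((a ^ b) | (0 & d))   [cost 15]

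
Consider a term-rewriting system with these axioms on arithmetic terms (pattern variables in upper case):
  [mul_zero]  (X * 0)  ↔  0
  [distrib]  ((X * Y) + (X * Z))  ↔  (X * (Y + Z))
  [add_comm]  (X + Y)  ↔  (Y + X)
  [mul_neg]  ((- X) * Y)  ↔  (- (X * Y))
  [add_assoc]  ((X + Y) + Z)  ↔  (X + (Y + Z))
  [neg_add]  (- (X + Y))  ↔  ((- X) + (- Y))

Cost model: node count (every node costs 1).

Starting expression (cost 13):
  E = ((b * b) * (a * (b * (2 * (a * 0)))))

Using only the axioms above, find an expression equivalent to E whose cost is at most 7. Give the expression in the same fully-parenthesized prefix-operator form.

step 1: mul_zero (→) rewrites (a * 0) into 0, now ((b * b) * (a * (b * (2 * 0))))
step 2: mul_zero (→) rewrites (2 * 0) into 0, now ((b * b) * (a * (b * 0)))
step 3: mul_zero (→) rewrites (b * 0) into 0, reaching cost 7 (bound 7)

((b * b) * (a * 0))   [cost 7]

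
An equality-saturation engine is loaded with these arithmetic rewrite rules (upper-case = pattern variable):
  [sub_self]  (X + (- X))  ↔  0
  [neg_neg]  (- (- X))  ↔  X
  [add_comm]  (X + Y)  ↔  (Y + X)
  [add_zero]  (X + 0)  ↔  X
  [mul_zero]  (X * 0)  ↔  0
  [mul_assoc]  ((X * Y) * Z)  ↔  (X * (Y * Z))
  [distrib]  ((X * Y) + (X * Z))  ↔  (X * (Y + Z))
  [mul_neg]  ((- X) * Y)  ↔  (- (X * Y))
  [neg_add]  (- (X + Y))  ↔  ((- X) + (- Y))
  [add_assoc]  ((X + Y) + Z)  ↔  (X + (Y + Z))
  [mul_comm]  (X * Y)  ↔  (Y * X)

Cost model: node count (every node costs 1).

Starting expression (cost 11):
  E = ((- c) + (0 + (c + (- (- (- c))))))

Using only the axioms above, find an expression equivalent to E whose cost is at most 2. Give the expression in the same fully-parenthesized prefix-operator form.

(1) (- (- (- c)))  =[neg_neg →]=  (- c)    ⊢ ((- c) + (0 + (c + (- c))))
(2) (c + (- c))  =[sub_self →]=  0    ⊢ ((- c) + (0 + 0))
(3) (0 + 0)  =[add_zero →]=  0    ⊢ ((- c) + 0)
(4) ((- c) + 0)  =[add_zero →]=  (- c)    ⊢ cost 2, within 2

(- c)   [cost 2]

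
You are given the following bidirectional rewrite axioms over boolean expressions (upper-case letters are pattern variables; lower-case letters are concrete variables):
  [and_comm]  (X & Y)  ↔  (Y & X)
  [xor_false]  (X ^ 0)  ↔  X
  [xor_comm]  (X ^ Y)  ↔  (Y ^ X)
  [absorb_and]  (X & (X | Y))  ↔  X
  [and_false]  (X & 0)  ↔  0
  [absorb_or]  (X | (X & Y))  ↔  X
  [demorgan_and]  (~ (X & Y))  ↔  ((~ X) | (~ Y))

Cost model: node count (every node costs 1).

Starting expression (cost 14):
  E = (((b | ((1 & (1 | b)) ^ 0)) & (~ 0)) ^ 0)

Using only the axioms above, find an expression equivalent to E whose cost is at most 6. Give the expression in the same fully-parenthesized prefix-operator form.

step 1: xor_false (→) rewrites (((b | ((1 & (1 | b)) ^ 0)) & (~ 0)) ^ 0) into ((b | ((1 & (1 | b)) ^ 0)) & (~ 0))
step 2: absorb_and (→) rewrites (1 & (1 | b)) into 1, now ((b | (1 ^ 0)) & (~ 0))
step 3: xor_false (→) rewrites (1 ^ 0) into 1, reaching cost 6 (bound 6)

((b | 1) & (~ 0))   [cost 6]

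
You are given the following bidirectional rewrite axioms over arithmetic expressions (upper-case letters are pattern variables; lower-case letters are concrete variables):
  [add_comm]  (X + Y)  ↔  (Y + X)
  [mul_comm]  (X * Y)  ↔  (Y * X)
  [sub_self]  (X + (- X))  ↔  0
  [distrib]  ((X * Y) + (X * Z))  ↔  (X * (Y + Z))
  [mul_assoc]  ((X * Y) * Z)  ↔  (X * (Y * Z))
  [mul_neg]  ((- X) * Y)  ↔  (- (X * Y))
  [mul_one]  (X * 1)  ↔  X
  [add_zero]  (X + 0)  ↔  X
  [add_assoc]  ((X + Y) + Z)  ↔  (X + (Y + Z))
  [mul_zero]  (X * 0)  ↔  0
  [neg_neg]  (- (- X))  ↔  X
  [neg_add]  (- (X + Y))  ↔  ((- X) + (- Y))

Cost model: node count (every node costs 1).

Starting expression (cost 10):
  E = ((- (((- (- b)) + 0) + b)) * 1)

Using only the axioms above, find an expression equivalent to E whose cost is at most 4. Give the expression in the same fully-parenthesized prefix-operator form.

(- (b + b))   [cost 4]

1. [mul_one →] ((- (((- (- b)) + 0) + b)) * 1)  →  (- (((- (- b)) + 0) + b))
2. [add_zero →] ((- (- b)) + 0)  →  (- (- b));  E = (- ((- (- b)) + b))
3. [neg_neg →] (- (- b))  →  b;  cost 4 ≤ 4, done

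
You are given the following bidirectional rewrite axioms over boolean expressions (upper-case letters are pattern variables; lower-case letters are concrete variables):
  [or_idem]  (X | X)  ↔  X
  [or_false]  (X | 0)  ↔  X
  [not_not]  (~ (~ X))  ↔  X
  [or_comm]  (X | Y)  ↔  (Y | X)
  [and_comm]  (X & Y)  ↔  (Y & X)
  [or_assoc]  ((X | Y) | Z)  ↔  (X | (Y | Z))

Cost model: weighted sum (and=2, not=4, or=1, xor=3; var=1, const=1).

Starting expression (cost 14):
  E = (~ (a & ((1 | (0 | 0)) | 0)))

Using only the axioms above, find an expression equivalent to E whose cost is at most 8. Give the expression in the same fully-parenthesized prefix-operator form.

(~ (1 & a))   [cost 8]

1. [or_false →] ((1 | (0 | 0)) | 0)  →  (1 | (0 | 0));  E = (~ (a & (1 | (0 | 0))))
2. [or_false →] (0 | 0)  →  0;  E = (~ (a & (1 | 0)))
3. [and_comm →] (a & (1 | 0))  →  ((1 | 0) & a);  E = (~ ((1 | 0) & a))
4. [or_false →] (1 | 0)  →  1;  cost 8 ≤ 8, done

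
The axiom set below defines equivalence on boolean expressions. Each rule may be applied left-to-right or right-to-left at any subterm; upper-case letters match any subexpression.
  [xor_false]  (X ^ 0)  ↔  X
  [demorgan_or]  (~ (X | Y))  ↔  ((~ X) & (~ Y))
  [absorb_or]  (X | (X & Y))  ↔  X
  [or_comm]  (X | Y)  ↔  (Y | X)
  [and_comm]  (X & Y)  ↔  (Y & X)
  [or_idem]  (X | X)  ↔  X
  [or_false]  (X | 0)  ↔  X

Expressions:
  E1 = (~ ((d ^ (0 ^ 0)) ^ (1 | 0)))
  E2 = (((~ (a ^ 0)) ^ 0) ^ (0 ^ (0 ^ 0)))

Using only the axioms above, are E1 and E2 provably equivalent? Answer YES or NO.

NO

Every axiom is a valid identity, so a rewrite proof would force E1 and E2 to agree under every assignment.
At a=0, d=0: E1 = 0 but E2 = 1; they differ, so no derivation exists.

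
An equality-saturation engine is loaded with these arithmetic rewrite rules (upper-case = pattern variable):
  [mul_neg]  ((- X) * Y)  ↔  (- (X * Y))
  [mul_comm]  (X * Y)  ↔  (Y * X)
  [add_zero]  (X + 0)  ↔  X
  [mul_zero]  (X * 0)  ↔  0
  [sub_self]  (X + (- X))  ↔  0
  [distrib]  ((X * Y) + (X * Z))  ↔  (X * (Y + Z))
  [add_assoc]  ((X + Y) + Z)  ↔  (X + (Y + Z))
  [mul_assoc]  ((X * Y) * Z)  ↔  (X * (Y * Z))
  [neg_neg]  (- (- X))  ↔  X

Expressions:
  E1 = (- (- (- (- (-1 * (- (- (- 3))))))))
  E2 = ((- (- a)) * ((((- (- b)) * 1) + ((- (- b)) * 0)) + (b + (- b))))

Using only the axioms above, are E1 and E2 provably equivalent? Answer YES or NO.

Every axiom is a valid identity, so a rewrite proof would force E1 and E2 to agree under every assignment.
At a=0, b=0: E1 = 3 but E2 = 0; they differ, so no derivation exists.

NO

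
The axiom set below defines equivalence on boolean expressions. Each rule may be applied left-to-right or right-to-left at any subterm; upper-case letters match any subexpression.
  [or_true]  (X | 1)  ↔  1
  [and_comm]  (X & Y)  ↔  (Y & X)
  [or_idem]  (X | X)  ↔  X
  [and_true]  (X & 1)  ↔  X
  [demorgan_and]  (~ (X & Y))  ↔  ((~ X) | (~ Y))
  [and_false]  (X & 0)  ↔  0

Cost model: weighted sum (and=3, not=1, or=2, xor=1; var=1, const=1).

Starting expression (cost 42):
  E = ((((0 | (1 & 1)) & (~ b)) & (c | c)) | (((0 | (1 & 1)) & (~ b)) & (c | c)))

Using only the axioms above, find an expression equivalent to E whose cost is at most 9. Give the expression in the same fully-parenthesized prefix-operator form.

((c | c) & (~ b))   [cost 9]

(1) ((((0 | (1 & 1)) & (~ b)) & (c | c)) | (((0 | (1 & 1)) & (~ b)) & (c | c)))  =[or_idem →]=  (((0 | (1 & 1)) & (~ b)) & (c | c))
(2) ((0 | (1 & 1)) & (~ b))  =[and_comm →]=  ((~ b) & (0 | (1 & 1)))    ⊢ (((~ b) & (0 | (1 & 1))) & (c | c))
(3) (((~ b) & (0 | (1 & 1))) & (c | c))  =[and_comm →]=  ((c | c) & ((~ b) & (0 | (1 & 1))))
(4) (1 & 1)  =[and_true →]=  1    ⊢ ((c | c) & ((~ b) & (0 | 1)))
(5) (0 | 1)  =[or_true →]=  1    ⊢ ((c | c) & ((~ b) & 1))
(6) ((~ b) & 1)  =[and_true →]=  (~ b)    ⊢ cost 9, within 9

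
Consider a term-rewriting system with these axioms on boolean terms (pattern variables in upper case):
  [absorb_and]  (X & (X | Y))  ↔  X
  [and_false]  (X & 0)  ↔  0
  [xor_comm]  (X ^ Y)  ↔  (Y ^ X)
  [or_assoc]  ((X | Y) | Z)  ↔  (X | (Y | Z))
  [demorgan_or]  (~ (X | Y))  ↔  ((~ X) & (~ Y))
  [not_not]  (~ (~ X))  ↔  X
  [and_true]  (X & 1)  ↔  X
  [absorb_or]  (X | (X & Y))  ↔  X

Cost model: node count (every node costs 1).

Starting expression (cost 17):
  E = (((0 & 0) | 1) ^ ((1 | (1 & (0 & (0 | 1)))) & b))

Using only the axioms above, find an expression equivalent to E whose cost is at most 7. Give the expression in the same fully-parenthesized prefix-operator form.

((0 | 1) ^ (1 & b))   [cost 7]

step 1: absorb_and (→) rewrites (0 & (0 | 1)) into 0, now (((0 & 0) | 1) ^ ((1 | (1 & 0)) & b))
step 2: and_false (→) rewrites (0 & 0) into 0, now ((0 | 1) ^ ((1 | (1 & 0)) & b))
step 3: absorb_or (→) rewrites (1 | (1 & 0)) into 1, reaching cost 7 (bound 7)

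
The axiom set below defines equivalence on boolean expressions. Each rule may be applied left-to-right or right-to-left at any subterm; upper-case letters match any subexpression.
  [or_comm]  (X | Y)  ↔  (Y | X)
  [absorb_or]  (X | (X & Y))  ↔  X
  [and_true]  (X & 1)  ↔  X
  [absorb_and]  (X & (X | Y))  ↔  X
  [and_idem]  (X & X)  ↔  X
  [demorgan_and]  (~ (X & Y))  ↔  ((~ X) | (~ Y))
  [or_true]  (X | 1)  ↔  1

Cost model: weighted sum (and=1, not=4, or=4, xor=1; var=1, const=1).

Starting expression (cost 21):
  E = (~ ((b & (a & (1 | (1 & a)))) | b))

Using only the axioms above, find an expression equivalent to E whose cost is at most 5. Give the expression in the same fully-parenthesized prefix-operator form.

step 1: absorb_or (→) rewrites (1 | (1 & a)) into 1, now (~ ((b & (a & 1)) | b))
step 2: and_true (→) rewrites (a & 1) into a, now (~ ((b & a) | b))
step 3: or_comm (→) rewrites ((b & a) | b) into (b | (b & a)), now (~ (b | (b & a)))
step 4: absorb_or (→) rewrites (b | (b & a)) into b, reaching cost 5 (bound 5)

(~ b)   [cost 5]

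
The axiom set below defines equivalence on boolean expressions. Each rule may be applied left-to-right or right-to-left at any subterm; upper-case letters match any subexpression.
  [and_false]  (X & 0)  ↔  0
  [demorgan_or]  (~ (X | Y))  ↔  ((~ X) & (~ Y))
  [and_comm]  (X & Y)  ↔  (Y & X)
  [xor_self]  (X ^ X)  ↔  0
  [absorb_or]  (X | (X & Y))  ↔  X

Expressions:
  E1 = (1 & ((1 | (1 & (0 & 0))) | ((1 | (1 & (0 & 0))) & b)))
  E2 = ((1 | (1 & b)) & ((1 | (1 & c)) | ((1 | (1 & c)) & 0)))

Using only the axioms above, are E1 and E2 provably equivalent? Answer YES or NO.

step 1: absorb_or (→) rewrites ((1 | (1 & (0 & 0))) | ((1 | (1 & (0 & 0))) & b)) into (1 | (1 & (0 & 0))), now (1 & (1 | (1 & (0 & 0))))
step 2: and_false (→) rewrites (0 & 0) into 0, now (1 & (1 | (1 & 0)))
step 3: and_comm (→) rewrites (1 & (1 | (1 & 0))) into ((1 | (1 & 0)) & 1)
step 4: absorb_or (→) rewrites (1 | (1 & 0)) into 1, now (1 & 1)
step 5: absorb_or (←) rewrites 1 into (1 | (1 & b)), now ((1 | (1 & b)) & 1)
step 6: absorb_or (←) rewrites 1 into (1 | (1 & c)), now ((1 | (1 & b)) & (1 | (1 & c)))
step 7: absorb_or (←) rewrites (1 | (1 & c)) into ((1 | (1 & c)) | ((1 | (1 & c)) & 0)), which is E2

YES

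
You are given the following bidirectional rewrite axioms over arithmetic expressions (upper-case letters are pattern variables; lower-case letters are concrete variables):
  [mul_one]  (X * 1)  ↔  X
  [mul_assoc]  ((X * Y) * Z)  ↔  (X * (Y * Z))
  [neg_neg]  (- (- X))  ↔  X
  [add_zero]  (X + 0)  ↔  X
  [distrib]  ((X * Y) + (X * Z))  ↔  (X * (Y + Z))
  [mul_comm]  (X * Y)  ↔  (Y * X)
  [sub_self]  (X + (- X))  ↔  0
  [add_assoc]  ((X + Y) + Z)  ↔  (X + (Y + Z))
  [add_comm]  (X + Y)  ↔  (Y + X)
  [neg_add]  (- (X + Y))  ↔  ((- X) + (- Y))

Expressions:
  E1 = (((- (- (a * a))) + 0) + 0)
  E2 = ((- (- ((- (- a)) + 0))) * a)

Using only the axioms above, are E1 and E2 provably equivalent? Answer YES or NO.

YES

1. [add_zero →] (((- (- (a * a))) + 0) + 0)  →  ((- (- (a * a))) + 0)
2. [neg_neg →] (- (- (a * a)))  →  (a * a);  E1 = ((a * a) + 0)
3. [add_zero →] ((a * a) + 0)  →  (a * a)
4. [neg_neg ←] a  →  (- (- a));  E1 = ((- (- a)) * a)
5. [neg_neg ←] (- (- a))  →  (- (- (- (- a))));  E1 = ((- (- (- (- a)))) * a)
6. [add_zero ←] (- (- a))  →  ((- (- a)) + 0);  this is E2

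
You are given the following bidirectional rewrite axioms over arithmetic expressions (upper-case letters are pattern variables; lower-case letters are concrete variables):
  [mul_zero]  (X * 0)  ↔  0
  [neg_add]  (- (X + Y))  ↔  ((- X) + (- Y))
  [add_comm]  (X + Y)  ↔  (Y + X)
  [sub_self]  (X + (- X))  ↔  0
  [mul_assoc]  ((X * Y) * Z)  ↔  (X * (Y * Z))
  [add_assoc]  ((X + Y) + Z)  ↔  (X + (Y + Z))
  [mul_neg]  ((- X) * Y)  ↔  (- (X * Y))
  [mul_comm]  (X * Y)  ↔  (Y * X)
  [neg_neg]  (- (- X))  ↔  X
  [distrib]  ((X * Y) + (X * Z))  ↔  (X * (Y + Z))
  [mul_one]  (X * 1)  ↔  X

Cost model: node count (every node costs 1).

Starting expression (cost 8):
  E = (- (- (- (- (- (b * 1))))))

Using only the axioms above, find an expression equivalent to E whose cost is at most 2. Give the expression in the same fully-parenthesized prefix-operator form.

(- b)   [cost 2]

step 1: neg_neg (→) rewrites (- (- (- (- (- (b * 1)))))) into (- (- (- (b * 1))))
step 2: neg_neg (→) rewrites (- (- (- (b * 1)))) into (- (b * 1))
step 3: mul_one (→) rewrites (b * 1) into b, reaching cost 2 (bound 2)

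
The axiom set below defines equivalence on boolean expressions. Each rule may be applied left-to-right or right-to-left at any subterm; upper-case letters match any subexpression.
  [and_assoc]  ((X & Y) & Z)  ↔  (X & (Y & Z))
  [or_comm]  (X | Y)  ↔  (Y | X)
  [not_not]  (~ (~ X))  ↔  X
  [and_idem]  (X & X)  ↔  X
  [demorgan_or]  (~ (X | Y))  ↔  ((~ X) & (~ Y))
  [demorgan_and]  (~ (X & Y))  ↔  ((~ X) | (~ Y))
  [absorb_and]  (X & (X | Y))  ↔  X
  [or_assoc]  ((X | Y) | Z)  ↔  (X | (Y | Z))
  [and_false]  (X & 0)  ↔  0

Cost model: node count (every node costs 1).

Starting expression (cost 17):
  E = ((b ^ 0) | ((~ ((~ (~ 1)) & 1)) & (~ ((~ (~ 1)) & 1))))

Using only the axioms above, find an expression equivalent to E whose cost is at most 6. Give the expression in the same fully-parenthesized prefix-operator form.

((b ^ 0) | (~ 1))   [cost 6]

(1) ((~ ((~ (~ 1)) & 1)) & (~ ((~ (~ 1)) & 1)))  =[and_idem →]=  (~ ((~ (~ 1)) & 1))    ⊢ ((b ^ 0) | (~ ((~ (~ 1)) & 1)))
(2) (~ (~ 1))  =[not_not →]=  1    ⊢ ((b ^ 0) | (~ (1 & 1)))
(3) (1 & 1)  =[and_idem →]=  1    ⊢ cost 6, within 6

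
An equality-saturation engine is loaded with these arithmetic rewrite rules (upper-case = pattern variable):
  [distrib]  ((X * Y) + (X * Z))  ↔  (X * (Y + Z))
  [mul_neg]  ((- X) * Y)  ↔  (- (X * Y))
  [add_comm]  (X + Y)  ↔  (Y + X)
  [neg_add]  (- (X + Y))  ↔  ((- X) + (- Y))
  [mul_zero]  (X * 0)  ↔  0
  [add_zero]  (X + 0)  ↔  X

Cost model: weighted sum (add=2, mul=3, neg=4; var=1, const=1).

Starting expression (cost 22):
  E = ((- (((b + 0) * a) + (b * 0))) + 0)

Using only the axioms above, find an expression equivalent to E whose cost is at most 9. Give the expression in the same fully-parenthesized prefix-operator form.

step 1: add_zero (→) rewrites (b + 0) into b, now ((- ((b * a) + (b * 0))) + 0)
step 2: add_zero (→) rewrites ((- ((b * a) + (b * 0))) + 0) into (- ((b * a) + (b * 0)))
step 3: distrib (→) rewrites ((b * a) + (b * 0)) into (b * (a + 0)), now (- (b * (a + 0)))
step 4: add_zero (→) rewrites (a + 0) into a, reaching cost 9 (bound 9)

(- (b * a))   [cost 9]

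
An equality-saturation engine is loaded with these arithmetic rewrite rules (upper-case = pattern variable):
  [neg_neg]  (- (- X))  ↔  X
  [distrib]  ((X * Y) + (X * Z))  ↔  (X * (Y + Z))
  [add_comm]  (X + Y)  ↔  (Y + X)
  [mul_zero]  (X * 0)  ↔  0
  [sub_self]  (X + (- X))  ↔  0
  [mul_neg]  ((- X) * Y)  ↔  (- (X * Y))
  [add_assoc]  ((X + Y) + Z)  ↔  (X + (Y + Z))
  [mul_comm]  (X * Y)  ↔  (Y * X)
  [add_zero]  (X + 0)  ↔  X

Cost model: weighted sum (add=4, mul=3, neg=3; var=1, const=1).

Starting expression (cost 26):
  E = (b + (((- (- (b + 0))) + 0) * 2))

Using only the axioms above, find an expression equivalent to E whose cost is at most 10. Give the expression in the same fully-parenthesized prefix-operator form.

(b + (b * 2))   [cost 10]

1. [add_zero →] (b + 0)  →  b;  E = (b + (((- (- b)) + 0) * 2))
2. [add_zero →] ((- (- b)) + 0)  →  (- (- b));  E = (b + ((- (- b)) * 2))
3. [neg_neg →] (- (- b))  →  b;  cost 10 ≤ 10, done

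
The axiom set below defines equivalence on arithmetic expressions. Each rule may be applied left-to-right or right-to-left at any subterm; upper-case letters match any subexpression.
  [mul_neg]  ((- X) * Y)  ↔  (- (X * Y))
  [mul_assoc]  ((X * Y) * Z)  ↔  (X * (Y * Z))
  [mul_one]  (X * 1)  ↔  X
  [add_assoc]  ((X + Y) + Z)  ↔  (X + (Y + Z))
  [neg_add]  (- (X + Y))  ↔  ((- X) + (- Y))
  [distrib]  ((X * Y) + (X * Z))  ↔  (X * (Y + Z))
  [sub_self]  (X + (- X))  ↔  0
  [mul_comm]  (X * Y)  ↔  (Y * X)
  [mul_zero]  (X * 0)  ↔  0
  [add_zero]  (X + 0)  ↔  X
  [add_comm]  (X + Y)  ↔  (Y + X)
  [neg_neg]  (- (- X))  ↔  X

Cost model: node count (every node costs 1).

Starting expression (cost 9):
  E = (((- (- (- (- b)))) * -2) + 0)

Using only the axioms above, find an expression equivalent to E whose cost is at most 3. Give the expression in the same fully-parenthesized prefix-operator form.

1. [add_zero →] (((- (- (- (- b)))) * -2) + 0)  →  ((- (- (- (- b)))) * -2)
2. [neg_neg →] (- (- (- (- b))))  →  (- (- b));  E = ((- (- b)) * -2)
3. [neg_neg →] (- (- b))  →  b;  cost 3 ≤ 3, done

(b * -2)   [cost 3]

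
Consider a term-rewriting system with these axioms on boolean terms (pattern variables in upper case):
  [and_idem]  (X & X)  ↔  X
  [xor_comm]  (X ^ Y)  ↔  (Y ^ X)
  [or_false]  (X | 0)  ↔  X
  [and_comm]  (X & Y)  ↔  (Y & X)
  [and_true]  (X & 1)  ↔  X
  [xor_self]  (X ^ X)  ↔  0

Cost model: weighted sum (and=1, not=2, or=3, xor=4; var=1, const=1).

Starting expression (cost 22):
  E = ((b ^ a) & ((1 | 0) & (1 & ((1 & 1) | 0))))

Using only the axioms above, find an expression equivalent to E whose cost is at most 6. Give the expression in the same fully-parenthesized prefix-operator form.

(1) ((1 & 1) | 0)  =[or_false →]=  (1 & 1)    ⊢ ((b ^ a) & ((1 | 0) & (1 & (1 & 1))))
(2) (1 & 1)  =[and_idem →]=  1    ⊢ ((b ^ a) & ((1 | 0) & (1 & 1)))
(3) (1 & 1)  =[and_true →]=  1    ⊢ ((b ^ a) & ((1 | 0) & 1))
(4) ((1 | 0) & 1)  =[and_true →]=  (1 | 0)    ⊢ ((b ^ a) & (1 | 0))
(5) (1 | 0)  =[or_false →]=  1    ⊢ ((b ^ a) & 1)
(6) ((b ^ a) & 1)  =[and_true →]=  (b ^ a)    ⊢ cost 6, within 6

(b ^ a)   [cost 6]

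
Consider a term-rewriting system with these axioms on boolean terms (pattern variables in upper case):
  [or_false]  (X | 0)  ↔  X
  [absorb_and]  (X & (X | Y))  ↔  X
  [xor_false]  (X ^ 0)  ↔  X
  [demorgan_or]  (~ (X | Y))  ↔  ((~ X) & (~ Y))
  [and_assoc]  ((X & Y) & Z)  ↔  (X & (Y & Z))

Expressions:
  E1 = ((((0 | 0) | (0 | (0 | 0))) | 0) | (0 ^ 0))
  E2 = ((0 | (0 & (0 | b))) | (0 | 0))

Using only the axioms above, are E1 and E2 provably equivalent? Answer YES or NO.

YES

1. [or_false →] (0 | 0)  →  0;  E1 = ((((0 | 0) | (0 | 0)) | 0) | (0 ^ 0))
2. [xor_false →] (0 ^ 0)  →  0;  E1 = ((((0 | 0) | (0 | 0)) | 0) | 0)
3. [or_false →] ((((0 | 0) | (0 | 0)) | 0) | 0)  →  (((0 | 0) | (0 | 0)) | 0)
4. [or_false →] (((0 | 0) | (0 | 0)) | 0)  →  ((0 | 0) | (0 | 0))
5. [absorb_and ←] 0  →  (0 & (0 | b));  this is E2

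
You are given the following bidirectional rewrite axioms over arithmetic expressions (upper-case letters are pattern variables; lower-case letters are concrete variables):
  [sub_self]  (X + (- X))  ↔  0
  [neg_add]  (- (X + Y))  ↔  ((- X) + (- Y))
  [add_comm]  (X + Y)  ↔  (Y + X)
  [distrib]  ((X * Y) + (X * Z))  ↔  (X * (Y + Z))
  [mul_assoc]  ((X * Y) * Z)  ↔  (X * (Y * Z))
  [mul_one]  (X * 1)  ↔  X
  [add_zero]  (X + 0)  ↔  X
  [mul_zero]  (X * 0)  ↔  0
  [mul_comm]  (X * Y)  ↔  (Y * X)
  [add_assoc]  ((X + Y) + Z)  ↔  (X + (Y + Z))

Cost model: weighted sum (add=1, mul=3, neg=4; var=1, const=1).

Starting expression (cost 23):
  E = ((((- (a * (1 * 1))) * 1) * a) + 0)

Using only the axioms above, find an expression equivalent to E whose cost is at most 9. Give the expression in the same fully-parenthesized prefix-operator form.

((- a) * a)   [cost 9]

1. [mul_one →] (1 * 1)  →  1;  E = ((((- (a * 1)) * 1) * a) + 0)
2. [add_zero →] ((((- (a * 1)) * 1) * a) + 0)  →  (((- (a * 1)) * 1) * a)
3. [mul_one →] (a * 1)  →  a;  E = (((- a) * 1) * a)
4. [mul_one →] ((- a) * 1)  →  (- a);  cost 9 ≤ 9, done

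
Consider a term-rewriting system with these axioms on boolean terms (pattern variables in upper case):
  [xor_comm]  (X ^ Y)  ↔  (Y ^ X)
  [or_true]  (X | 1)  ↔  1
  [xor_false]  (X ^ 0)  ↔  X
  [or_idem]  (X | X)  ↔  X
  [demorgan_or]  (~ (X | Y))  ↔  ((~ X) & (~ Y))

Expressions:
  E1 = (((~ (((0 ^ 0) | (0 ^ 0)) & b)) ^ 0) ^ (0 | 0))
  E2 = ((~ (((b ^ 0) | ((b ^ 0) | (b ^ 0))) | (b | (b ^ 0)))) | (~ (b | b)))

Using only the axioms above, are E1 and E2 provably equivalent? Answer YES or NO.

NO

Every axiom is a valid identity, so a rewrite proof would force E1 and E2 to agree under every assignment.
At b=1: E1 = 1 but E2 = 0; they differ, so no derivation exists.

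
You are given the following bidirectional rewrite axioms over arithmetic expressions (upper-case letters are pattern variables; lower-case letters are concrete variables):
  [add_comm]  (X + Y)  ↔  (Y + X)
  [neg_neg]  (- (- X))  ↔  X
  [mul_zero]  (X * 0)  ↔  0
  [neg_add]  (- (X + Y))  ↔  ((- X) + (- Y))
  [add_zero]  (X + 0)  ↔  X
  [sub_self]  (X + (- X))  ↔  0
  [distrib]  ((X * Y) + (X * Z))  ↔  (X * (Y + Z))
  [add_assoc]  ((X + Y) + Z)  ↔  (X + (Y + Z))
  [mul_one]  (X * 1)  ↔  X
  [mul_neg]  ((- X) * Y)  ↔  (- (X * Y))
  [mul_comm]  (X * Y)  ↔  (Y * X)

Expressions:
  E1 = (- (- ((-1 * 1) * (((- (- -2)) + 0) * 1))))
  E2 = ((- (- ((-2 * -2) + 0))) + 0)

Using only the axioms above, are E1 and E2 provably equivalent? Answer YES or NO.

All listed rules preserve value, hence provable equivalence implies equal values everywhere; look for a separating assignment.
the empty assignment (no variables occur) gives E1 ↦ 2, E2 ↦ 4; values differ ⇒ not provably equivalent.

NO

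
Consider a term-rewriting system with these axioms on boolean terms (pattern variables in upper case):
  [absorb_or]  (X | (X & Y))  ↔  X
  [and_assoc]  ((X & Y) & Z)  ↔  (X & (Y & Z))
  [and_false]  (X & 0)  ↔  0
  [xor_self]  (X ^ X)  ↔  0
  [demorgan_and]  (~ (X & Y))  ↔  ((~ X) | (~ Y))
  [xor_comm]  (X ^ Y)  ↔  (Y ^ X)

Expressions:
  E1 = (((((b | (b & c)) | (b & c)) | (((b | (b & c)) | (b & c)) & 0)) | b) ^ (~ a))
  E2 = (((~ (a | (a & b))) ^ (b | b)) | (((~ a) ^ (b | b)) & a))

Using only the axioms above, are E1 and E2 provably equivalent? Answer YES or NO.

YES

(1) (((b | (b & c)) | (b & c)) | (((b | (b & c)) | (b & c)) & 0))  =[absorb_or →]=  ((b | (b & c)) | (b & c))    ⊢ ((((b | (b & c)) | (b & c)) | b) ^ (~ a))
(2) (b | (b & c))  =[absorb_or →]=  b    ⊢ (((b | (b & c)) | b) ^ (~ a))
(3) (b | (b & c))  =[absorb_or →]=  b    ⊢ ((b | b) ^ (~ a))
(4) ((b | b) ^ (~ a))  =[xor_comm →]=  ((~ a) ^ (b | b))
(5) ((~ a) ^ (b | b))  =[absorb_or ←]=  (((~ a) ^ (b | b)) | (((~ a) ^ (b | b)) & a))
(6) a  =[absorb_or ←]=  (a | (a & b))    ⊢ E2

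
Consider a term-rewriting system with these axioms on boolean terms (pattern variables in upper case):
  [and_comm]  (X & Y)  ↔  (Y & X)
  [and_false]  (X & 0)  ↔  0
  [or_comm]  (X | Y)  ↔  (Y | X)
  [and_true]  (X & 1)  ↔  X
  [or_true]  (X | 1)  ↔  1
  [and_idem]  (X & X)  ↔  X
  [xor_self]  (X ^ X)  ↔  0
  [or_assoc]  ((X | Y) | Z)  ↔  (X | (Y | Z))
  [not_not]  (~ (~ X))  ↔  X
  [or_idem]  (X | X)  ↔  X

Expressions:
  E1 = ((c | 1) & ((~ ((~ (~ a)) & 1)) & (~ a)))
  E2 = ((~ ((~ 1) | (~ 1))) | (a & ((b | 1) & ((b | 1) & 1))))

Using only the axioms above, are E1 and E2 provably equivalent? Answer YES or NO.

The axioms are sound identities: if E1 ↔* E2 then E1 and E2 evaluate identically under any assignment.
Under a=1, b=0, c=0: E1 evaluates to 0, E2 to 1. Distinct ⇒ no rewrite sequence connects them.

NO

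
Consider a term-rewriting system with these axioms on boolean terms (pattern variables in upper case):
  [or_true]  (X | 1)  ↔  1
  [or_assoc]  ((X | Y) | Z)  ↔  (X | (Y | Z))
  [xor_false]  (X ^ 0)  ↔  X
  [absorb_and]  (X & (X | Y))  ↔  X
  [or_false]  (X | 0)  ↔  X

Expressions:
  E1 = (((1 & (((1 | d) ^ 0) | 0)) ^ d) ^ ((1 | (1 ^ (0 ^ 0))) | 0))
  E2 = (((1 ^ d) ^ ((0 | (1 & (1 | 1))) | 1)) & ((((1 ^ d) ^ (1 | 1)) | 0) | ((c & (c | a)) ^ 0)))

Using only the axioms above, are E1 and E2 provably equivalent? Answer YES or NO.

step 1: or_false (→) rewrites (((1 | d) ^ 0) | 0) into ((1 | d) ^ 0), now (((1 & ((1 | d) ^ 0)) ^ d) ^ ((1 | (1 ^ (0 ^ 0))) | 0))
step 2: or_false (→) rewrites ((1 | (1 ^ (0 ^ 0))) | 0) into (1 | (1 ^ (0 ^ 0))), now (((1 & ((1 | d) ^ 0)) ^ d) ^ (1 | (1 ^ (0 ^ 0))))
step 3: xor_false (→) rewrites (0 ^ 0) into 0, now (((1 & ((1 | d) ^ 0)) ^ d) ^ (1 | (1 ^ 0)))
step 4: xor_false (→) rewrites ((1 | d) ^ 0) into (1 | d), now (((1 & (1 | d)) ^ d) ^ (1 | (1 ^ 0)))
step 5: absorb_and (→) rewrites (1 & (1 | d)) into 1, now ((1 ^ d) ^ (1 | (1 ^ 0)))
step 6: xor_false (→) rewrites (1 ^ 0) into 1, now ((1 ^ d) ^ (1 | 1))
step 7: absorb_and (←) rewrites ((1 ^ d) ^ (1 | 1)) into (((1 ^ d) ^ (1 | 1)) & (((1 ^ d) ^ (1 | 1)) | c))
step 8: or_true (←) rewrites 1 into (0 | 1), now (((1 ^ d) ^ ((0 | 1) | 1)) & (((1 ^ d) ^ (1 | 1)) | c))
step 9: absorb_and (←) rewrites c into (c & (c | a)), now (((1 ^ d) ^ ((0 | 1) | 1)) & (((1 ^ d) ^ (1 | 1)) | (c & (c | a))))
step 10: xor_false (←) rewrites (c & (c | a)) into ((c & (c | a)) ^ 0), now (((1 ^ d) ^ ((0 | 1) | 1)) & (((1 ^ d) ^ (1 | 1)) | ((c & (c | a)) ^ 0)))
step 11: or_false (←) rewrites ((1 ^ d) ^ (1 | 1)) into (((1 ^ d) ^ (1 | 1)) | 0), now (((1 ^ d) ^ ((0 | 1) | 1)) & ((((1 ^ d) ^ (1 | 1)) | 0) | ((c & (c | a)) ^ 0)))
step 12: absorb_and (←) rewrites 1 into (1 & (1 | 1)), which is E2

YES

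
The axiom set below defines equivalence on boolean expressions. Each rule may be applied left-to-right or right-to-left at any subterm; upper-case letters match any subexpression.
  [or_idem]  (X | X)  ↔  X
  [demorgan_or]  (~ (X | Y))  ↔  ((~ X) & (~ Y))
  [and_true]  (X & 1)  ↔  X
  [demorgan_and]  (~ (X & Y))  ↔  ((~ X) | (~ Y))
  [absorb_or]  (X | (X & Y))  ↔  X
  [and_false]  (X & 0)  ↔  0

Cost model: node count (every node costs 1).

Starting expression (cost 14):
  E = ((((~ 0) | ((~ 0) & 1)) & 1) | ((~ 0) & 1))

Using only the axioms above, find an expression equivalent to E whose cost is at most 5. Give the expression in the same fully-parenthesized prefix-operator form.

((~ 0) | (~ 0))   [cost 5]

(1) ((~ 0) & 1)  =[and_true →]=  (~ 0)    ⊢ ((((~ 0) | ((~ 0) & 1)) & 1) | (~ 0))
(2) (((~ 0) | ((~ 0) & 1)) & 1)  =[and_true →]=  ((~ 0) | ((~ 0) & 1))    ⊢ (((~ 0) | ((~ 0) & 1)) | (~ 0))
(3) ((~ 0) | ((~ 0) & 1))  =[absorb_or →]=  (~ 0)    ⊢ cost 5, within 5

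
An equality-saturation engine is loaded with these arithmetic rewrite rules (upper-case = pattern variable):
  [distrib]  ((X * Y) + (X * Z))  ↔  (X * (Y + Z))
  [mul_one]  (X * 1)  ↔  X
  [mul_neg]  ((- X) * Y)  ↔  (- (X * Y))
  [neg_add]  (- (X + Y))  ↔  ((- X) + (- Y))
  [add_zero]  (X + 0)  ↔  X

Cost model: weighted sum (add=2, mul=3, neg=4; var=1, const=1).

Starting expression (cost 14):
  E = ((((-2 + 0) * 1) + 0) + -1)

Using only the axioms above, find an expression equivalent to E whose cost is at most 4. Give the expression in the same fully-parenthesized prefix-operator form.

1. [add_zero →] (((-2 + 0) * 1) + 0)  →  ((-2 + 0) * 1);  E = (((-2 + 0) * 1) + -1)
2. [add_zero →] (-2 + 0)  →  -2;  E = ((-2 * 1) + -1)
3. [mul_one →] (-2 * 1)  →  -2;  cost 4 ≤ 4, done

(-2 + -1)   [cost 4]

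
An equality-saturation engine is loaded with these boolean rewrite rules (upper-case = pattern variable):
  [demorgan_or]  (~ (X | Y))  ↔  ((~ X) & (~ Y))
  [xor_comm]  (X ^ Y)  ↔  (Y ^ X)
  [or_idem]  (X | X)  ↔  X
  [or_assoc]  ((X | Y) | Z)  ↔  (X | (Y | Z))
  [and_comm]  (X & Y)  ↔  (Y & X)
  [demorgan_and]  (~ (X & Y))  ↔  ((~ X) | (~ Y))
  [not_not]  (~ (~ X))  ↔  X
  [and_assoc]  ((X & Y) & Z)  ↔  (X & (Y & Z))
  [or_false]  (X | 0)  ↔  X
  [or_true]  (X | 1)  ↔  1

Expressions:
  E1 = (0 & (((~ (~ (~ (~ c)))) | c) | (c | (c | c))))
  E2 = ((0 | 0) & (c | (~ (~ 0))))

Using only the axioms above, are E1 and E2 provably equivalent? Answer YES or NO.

YES

(1) (~ (~ (~ c)))  =[not_not →]=  (~ c)    ⊢ (0 & (((~ (~ c)) | c) | (c | (c | c))))
(2) (c | c)  =[or_idem →]=  c    ⊢ (0 & (((~ (~ c)) | c) | (c | c)))
(3) (~ (~ c))  =[not_not →]=  c    ⊢ (0 & ((c | c) | (c | c)))
(4) ((c | c) | (c | c))  =[or_idem →]=  (c | c)    ⊢ (0 & (c | c))
(5) (c | c)  =[or_idem →]=  c    ⊢ (0 & c)
(6) c  =[or_false ←]=  (c | 0)    ⊢ (0 & (c | 0))
(7) 0  =[or_false ←]=  (0 | 0)    ⊢ ((0 | 0) & (c | 0))
(8) 0  =[not_not ←]=  (~ (~ 0))    ⊢ E2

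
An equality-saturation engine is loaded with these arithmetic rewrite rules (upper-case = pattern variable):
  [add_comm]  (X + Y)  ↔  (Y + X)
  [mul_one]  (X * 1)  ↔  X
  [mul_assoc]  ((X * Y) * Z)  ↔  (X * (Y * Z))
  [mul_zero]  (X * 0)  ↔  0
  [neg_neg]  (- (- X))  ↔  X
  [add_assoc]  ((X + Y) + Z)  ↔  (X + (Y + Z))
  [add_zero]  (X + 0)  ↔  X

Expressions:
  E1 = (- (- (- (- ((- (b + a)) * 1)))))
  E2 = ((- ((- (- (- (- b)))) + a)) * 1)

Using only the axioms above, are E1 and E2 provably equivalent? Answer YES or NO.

YES

(1) ((- (b + a)) * 1)  =[mul_one →]=  (- (b + a))    ⊢ (- (- (- (- (- (b + a))))))
(2) (- (- (b + a)))  =[neg_neg →]=  (b + a)    ⊢ (- (- (- (b + a))))
(3) (- (- (- (b + a))))  =[neg_neg →]=  (- (b + a))
(4) (- (b + a))  =[mul_one ←]=  ((- (b + a)) * 1)
(5) b  =[neg_neg ←]=  (- (- b))    ⊢ ((- ((- (- b)) + a)) * 1)
(6) b  =[neg_neg ←]=  (- (- b))    ⊢ E2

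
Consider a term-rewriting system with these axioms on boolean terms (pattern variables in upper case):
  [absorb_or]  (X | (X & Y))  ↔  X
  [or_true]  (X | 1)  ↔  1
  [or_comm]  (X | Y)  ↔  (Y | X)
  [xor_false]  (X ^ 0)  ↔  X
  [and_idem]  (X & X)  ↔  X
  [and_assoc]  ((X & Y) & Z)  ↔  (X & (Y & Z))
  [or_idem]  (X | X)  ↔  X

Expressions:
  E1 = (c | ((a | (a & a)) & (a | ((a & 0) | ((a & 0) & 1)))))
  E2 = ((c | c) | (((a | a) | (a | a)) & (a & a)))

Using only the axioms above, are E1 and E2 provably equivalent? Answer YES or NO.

YES

(1) ((a & 0) | ((a & 0) & 1))  =[absorb_or →]=  (a & 0)    ⊢ (c | ((a | (a & a)) & (a | (a & 0))))
(2) (a | (a & a))  =[absorb_or →]=  a    ⊢ (c | (a & (a | (a & 0))))
(3) (a | (a & 0))  =[absorb_or →]=  a    ⊢ (c | (a & a))
(4) c  =[or_idem ←]=  (c | c)    ⊢ ((c | c) | (a & a))
(5) a  =[or_idem ←]=  (a | a)    ⊢ ((c | c) | ((a | a) & a))
(6) a  =[and_idem ←]=  (a & a)    ⊢ ((c | c) | ((a | a) & (a & a)))
(7) (a | a)  =[or_idem ←]=  ((a | a) | (a | a))    ⊢ E2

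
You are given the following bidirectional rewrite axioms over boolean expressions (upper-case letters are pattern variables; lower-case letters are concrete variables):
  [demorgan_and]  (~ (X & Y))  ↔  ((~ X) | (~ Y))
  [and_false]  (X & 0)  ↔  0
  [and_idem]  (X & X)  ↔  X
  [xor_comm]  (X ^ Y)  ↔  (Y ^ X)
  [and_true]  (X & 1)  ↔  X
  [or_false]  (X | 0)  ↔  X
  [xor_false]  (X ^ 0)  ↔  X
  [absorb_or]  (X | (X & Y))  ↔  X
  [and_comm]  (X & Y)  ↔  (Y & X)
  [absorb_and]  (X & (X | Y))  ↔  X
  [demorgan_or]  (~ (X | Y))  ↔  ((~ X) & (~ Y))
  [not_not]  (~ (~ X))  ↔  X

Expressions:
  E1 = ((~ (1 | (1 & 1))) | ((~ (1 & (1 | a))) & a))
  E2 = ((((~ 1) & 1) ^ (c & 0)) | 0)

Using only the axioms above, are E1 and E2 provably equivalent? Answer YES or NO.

1. [absorb_or →] (1 | (1 & 1))  →  1;  E1 = ((~ 1) | ((~ (1 & (1 | a))) & a))
2. [absorb_and →] (1 & (1 | a))  →  1;  E1 = ((~ 1) | ((~ 1) & a))
3. [absorb_or →] ((~ 1) | ((~ 1) & a))  →  (~ 1)
4. [xor_false ←] (~ 1)  →  ((~ 1) ^ 0)
5. [and_false ←] 0  →  (c & 0);  E1 = ((~ 1) ^ (c & 0))
6. [and_true ←] (~ 1)  →  ((~ 1) & 1);  E1 = (((~ 1) & 1) ^ (c & 0))
7. [or_false ←] (((~ 1) & 1) ^ (c & 0))  →  ((((~ 1) & 1) ^ (c & 0)) | 0);  this is E2

YES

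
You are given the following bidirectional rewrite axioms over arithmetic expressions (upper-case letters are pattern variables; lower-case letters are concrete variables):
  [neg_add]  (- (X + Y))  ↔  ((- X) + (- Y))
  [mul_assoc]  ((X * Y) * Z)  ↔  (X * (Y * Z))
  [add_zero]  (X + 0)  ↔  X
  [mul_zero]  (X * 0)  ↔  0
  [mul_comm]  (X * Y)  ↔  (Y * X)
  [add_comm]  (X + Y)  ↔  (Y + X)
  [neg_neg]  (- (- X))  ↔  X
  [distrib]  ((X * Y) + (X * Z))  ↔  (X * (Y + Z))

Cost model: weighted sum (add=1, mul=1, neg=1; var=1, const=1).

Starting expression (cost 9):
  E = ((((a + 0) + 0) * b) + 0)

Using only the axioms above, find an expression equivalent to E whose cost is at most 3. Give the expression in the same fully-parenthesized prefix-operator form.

(1) ((a + 0) + 0)  =[add_zero →]=  (a + 0)    ⊢ (((a + 0) * b) + 0)
(2) (((a + 0) * b) + 0)  =[add_zero →]=  ((a + 0) * b)
(3) (a + 0)  =[add_zero →]=  a    ⊢ cost 3, within 3

(a * b)   [cost 3]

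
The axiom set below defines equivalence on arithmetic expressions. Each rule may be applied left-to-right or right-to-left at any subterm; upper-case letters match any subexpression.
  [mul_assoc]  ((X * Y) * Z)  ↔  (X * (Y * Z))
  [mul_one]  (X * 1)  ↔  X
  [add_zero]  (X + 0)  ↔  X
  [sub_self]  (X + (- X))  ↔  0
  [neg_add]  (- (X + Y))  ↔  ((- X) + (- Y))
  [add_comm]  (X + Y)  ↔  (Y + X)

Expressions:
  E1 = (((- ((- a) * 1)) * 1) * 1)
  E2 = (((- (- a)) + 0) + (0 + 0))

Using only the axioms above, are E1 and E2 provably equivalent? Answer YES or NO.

1. [mul_one →] ((- ((- a) * 1)) * 1)  →  (- ((- a) * 1));  E1 = ((- ((- a) * 1)) * 1)
2. [mul_one →] ((- ((- a) * 1)) * 1)  →  (- ((- a) * 1))
3. [mul_one →] ((- a) * 1)  →  (- a);  E1 = (- (- a))
4. [add_zero ←] (- (- a))  →  ((- (- a)) + 0)
5. [add_zero ←] (- (- a))  →  ((- (- a)) + 0);  E1 = (((- (- a)) + 0) + 0)
6. [add_zero ←] 0  →  (0 + 0);  this is E2

YES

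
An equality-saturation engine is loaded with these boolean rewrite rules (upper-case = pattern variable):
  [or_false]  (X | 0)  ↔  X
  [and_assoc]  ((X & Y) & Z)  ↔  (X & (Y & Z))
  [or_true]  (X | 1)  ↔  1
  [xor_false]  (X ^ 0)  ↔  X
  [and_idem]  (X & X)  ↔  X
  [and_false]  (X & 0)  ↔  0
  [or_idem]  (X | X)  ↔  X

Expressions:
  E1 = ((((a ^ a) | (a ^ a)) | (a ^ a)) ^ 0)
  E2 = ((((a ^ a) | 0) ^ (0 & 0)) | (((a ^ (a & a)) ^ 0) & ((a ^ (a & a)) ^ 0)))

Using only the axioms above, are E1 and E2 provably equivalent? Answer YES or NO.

YES

step 1: or_idem (→) rewrites ((a ^ a) | (a ^ a)) into (a ^ a), now (((a ^ a) | (a ^ a)) ^ 0)
step 2: xor_false (→) rewrites (((a ^ a) | (a ^ a)) ^ 0) into ((a ^ a) | (a ^ a))
step 3: or_idem (→) rewrites ((a ^ a) | (a ^ a)) into (a ^ a)
step 4: xor_false (←) rewrites (a ^ a) into ((a ^ a) ^ 0)
step 5: or_idem (←) rewrites ((a ^ a) ^ 0) into (((a ^ a) ^ 0) | ((a ^ a) ^ 0))
step 6: or_false (←) rewrites (a ^ a) into ((a ^ a) | 0), now ((((a ^ a) | 0) ^ 0) | ((a ^ a) ^ 0))
step 7: and_idem (←) rewrites a into (a & a), now ((((a ^ a) | 0) ^ 0) | ((a ^ (a & a)) ^ 0))
step 8: and_false (←) rewrites 0 into (0 & 0), now ((((a ^ a) | 0) ^ (0 & 0)) | ((a ^ (a & a)) ^ 0))
step 9: and_idem (←) rewrites ((a ^ (a & a)) ^ 0) into (((a ^ (a & a)) ^ 0) & ((a ^ (a & a)) ^ 0)), which is E2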